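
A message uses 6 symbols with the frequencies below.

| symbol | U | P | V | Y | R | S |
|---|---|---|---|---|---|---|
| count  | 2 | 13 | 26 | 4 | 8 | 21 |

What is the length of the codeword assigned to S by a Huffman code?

2

Repeatedly merge the two smallest:
combine U(2), Y(4) → 6
combine 6, R(8) → 14
combine P(13), 14 → 27
combine S(21), V(26) → 47
combine 27, 47 → 74
The subtree containing S is merged 2 times, so code length = 2.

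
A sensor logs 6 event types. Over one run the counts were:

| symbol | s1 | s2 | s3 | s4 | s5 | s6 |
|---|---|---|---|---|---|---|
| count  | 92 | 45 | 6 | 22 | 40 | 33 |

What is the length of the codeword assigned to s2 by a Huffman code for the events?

Repeatedly merge the two smallest:
combine s3(6), s4(22) → 28
combine 28, s6(33) → 61
combine s5(40), s2(45) → 85
combine 61, 85 → 146
combine s1(92), 146 → 238
The subtree containing s2 is merged 3 times, so code length = 3.

3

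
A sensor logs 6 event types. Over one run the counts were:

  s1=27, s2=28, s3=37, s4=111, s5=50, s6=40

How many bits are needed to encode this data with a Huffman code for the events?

712

Greedily combine the two least-frequent nodes:
merge s1(27) and s2(28): 55
merge s3(37) and s6(40): 77
merge s5(50) and 55: 105
merge 77 and 105: 182
merge s4(111) and 182: 293
Total encoded bits = sum of merged weights = 55 + 77 + 105 + 182 + 293 = 712.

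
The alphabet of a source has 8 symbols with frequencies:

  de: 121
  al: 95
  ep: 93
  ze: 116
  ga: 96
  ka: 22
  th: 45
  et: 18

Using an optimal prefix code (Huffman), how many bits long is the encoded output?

Greedily combine the two least-frequent nodes:
combine et(18), ka(22) → 40
combine 40, th(45) → 85
combine 85, ep(93) → 178
combine al(95), ga(96) → 191
combine ze(116), de(121) → 237
combine 178, 191 → 369
combine 237, 369 → 606
The encoded length is the sum of every internal node's weight: 40 + 85 + 178 + 191 + 237 + 369 + 606 = 1706 bits.

1706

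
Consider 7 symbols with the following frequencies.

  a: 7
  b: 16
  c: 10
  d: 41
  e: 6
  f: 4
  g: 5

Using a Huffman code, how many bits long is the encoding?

207

Greedily combine the two least-frequent nodes:
merge f(4) and g(5): 9
merge e(6) and a(7): 13
merge 9 and c(10): 19
merge 13 and b(16): 29
merge 19 and 29: 48
merge d(41) and 48: 89
The encoded length is the sum of every internal node's weight: 9 + 13 + 19 + 29 + 48 + 89 = 207 bits.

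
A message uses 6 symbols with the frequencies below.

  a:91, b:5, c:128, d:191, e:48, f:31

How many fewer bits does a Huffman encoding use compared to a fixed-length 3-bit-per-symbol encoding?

390

Fixed-length: 3 bits × 494 symbols = 1482 bits.
Huffman merges:
merge b(5) and f(31): 36
merge 36 and e(48): 84
merge 84 and a(91): 175
merge c(128) and 175: 303
merge d(191) and 303: 494
Huffman total = 36 + 84 + 175 + 303 + 494 = 1092 bits.
Saving = 1482 − 1092 = 390 bits.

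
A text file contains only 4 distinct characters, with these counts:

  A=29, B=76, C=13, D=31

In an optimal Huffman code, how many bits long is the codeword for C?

Repeatedly merge the two smallest:
C(13) + A(29) → 42
D(31) + 42 → 73
73 + B(76) → 149
C's leaf is at depth 3, giving a 3-bit codeword.

3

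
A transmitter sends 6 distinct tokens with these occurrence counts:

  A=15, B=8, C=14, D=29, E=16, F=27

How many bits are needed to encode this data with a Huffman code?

Build the Huffman tree bottom-up:
B(8) + C(14) → 22
A(15) + E(16) → 31
22 + F(27) → 49
D(29) + 31 → 60
49 + 60 → 109
Total encoded bits = sum of merged weights = 22 + 31 + 49 + 60 + 109 = 271.

271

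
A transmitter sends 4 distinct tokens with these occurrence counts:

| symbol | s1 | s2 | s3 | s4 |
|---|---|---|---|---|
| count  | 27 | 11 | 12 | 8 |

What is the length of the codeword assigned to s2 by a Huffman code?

3

Build the tree from the bottom:
s4(8) + s2(11) → 19
s3(12) + 19 → 31
s1(27) + 31 → 58
The subtree containing s2 is merged 3 times, so code length = 3.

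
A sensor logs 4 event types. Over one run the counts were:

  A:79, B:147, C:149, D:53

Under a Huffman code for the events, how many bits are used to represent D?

3

Build the tree from the bottom:
combine D(53), A(79) → 132
combine 132, B(147) → 279
combine C(149), 279 → 428
The subtree containing D is merged 3 times, so code length = 3.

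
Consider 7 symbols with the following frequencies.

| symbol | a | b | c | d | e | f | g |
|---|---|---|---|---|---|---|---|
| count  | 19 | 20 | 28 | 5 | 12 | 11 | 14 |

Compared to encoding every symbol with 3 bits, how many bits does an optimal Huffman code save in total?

Fixed-length: 3 bits × 109 symbols = 327 bits.
Huffman merges:
combine d(5), f(11) → 16
combine e(12), g(14) → 26
combine 16, a(19) → 35
combine b(20), 26 → 46
combine c(28), 35 → 63
combine 46, 63 → 109
Huffman total = 16 + 26 + 35 + 46 + 63 + 109 = 295 bits.
Saving = 327 − 295 = 32 bits.

32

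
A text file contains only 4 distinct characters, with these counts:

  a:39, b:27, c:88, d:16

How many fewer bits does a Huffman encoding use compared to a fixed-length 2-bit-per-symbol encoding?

45

Fixed-length: 2 bits × 170 symbols = 340 bits.
Huffman merges:
combine d(16), b(27) → 43
combine a(39), 43 → 82
combine 82, c(88) → 170
Huffman total = 43 + 82 + 170 = 295 bits.
Saving = 340 − 295 = 45 bits.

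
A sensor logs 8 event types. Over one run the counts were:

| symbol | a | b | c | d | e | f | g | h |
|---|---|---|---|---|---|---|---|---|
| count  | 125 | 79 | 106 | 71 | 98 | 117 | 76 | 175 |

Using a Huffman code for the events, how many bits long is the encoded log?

2513

Build the Huffman tree bottom-up:
d(71) + g(76) → 147
b(79) + e(98) → 177
c(106) + f(117) → 223
a(125) + 147 → 272
h(175) + 177 → 352
223 + 272 → 495
352 + 495 → 847
Total encoded bits = sum of merged weights = 147 + 177 + 223 + 272 + 352 + 495 + 847 = 2513.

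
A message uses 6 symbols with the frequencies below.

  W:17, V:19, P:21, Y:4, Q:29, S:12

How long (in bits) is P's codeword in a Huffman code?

Repeatedly merge the two smallest:
Y(4) + S(12) → 16
16 + W(17) → 33
V(19) + P(21) → 40
Q(29) + 33 → 62
40 + 62 → 102
The subtree containing P is merged 2 times, so code length = 2.

2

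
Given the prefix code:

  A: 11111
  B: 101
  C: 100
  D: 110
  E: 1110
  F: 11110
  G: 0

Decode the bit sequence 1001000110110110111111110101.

Read left to right; each codeword is recognised as soon as it completes (prefix code):
  100→C | 100→C | 0→G | 110→D | 110→D | 110→D | 11111→A | 1110→E | 101→B
Decoded message: CCGDDDAEB

CCGDDDAEB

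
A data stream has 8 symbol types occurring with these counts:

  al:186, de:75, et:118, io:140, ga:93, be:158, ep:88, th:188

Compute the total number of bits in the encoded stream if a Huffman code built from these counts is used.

3113

Build the Huffman tree bottom-up:
combine de(75), ep(88) → 163
combine ga(93), et(118) → 211
combine io(140), be(158) → 298
combine 163, al(186) → 349
combine th(188), 211 → 399
combine 298, 349 → 647
combine 399, 647 → 1046
Total encoded bits = sum of merged weights = 163 + 211 + 298 + 349 + 399 + 647 + 1046 = 3113.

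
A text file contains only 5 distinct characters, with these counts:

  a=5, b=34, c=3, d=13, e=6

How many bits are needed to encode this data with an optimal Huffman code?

110

Merge the two smallest weights repeatedly:
combine c(3), a(5) → 8
combine e(6), 8 → 14
combine d(13), 14 → 27
combine 27, b(34) → 61
Each symbol's bit-cost is frequency × depth; summing gives 110 bits (equivalently 8 + 14 + 27 + 61).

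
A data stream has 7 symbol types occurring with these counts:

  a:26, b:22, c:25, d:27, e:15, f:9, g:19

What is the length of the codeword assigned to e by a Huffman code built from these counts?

Build the tree from the bottom:
combine f(9), e(15) → 24
combine g(19), b(22) → 41
combine 24, c(25) → 49
combine a(26), d(27) → 53
combine 41, 49 → 90
combine 53, 90 → 143
e sits 4 levels below the root, so its codeword is 4 bits.

4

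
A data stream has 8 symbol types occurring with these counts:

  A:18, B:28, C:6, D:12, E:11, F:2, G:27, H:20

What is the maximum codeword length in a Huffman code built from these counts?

5

Merge the two lowest-weight nodes at each step:
combine F(2), C(6) → 8
combine 8, E(11) → 19
combine D(12), A(18) → 30
combine 19, H(20) → 39
combine G(27), B(28) → 55
combine 30, 39 → 69
combine 55, 69 → 124
The first pair merged (F, C) ends up deepest, at depth 5.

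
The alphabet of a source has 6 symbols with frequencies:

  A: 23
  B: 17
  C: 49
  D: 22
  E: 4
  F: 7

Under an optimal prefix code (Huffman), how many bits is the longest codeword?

Merge the two lowest-weight nodes at each step:
combine E(4), F(7) → 11
combine 11, B(17) → 28
combine D(22), A(23) → 45
combine 28, 45 → 73
combine C(49), 73 → 122
The first pair merged (E, F) ends up deepest, at depth 4.

4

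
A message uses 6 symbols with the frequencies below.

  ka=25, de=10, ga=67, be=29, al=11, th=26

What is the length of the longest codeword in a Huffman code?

Merge the two lowest-weight nodes at each step:
de(10) + al(11) → 21
21 + ka(25) → 46
th(26) + be(29) → 55
46 + 55 → 101
ga(67) + 101 → 168
Maximum depth reached is 4.

4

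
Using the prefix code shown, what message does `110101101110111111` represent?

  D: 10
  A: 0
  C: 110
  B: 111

Read left to right; each codeword is recognised as soon as it completes (prefix code):
  110→C | 10→D | 110→C | 111→B | 0→A | 111→B | 111→B
Decoded message: CDCBABB

CDCBABB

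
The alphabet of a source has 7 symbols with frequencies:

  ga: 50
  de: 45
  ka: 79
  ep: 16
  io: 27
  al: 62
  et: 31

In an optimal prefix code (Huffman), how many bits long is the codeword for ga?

3

Build the tree from the bottom:
combine ep(16), io(27) → 43
combine et(31), 43 → 74
combine de(45), ga(50) → 95
combine al(62), 74 → 136
combine ka(79), 95 → 174
combine 136, 174 → 310
The subtree containing ga is merged 3 times, so code length = 3.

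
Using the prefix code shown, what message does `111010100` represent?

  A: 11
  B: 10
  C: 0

ABBBC

Read left to right; each codeword is recognised as soon as it completes (prefix code):
  11→A | 10→B | 10→B | 10→B | 0→C
Decoded message: ABBBC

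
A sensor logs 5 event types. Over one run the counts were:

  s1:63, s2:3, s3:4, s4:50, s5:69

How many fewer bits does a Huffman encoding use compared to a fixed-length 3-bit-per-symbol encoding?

Fixed-length: 3 bits × 189 symbols = 567 bits.
Huffman merges:
merge s2(3) and s3(4): 7
merge 7 and s4(50): 57
merge 57 and s1(63): 120
merge s5(69) and 120: 189
Huffman total = 7 + 57 + 120 + 189 = 373 bits.
Saving = 567 − 373 = 194 bits.

194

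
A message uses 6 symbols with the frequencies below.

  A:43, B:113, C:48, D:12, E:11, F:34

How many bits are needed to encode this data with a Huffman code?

Build the Huffman tree bottom-up:
merge E(11) and D(12): 23
merge 23 and F(34): 57
merge A(43) and C(48): 91
merge 57 and 91: 148
merge B(113) and 148: 261
Total encoded bits = sum of merged weights = 23 + 57 + 91 + 148 + 261 = 580.

580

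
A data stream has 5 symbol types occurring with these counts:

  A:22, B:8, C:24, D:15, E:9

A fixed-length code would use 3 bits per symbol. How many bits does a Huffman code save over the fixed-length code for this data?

Fixed-length: 3 bits × 78 symbols = 234 bits.
Huffman merges:
merge B(8) and E(9): 17
merge D(15) and 17: 32
merge A(22) and C(24): 46
merge 32 and 46: 78
Huffman total = 17 + 32 + 46 + 78 = 173 bits.
Saving = 234 − 173 = 61 bits.

61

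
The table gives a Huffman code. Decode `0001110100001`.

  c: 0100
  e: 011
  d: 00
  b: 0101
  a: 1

Read left to right; each codeword is recognised as soon as it completes (prefix code):
  00→d | 011→e | 1→a | 0100→c | 00→d | 1→a
Decoded message: deacda

deacda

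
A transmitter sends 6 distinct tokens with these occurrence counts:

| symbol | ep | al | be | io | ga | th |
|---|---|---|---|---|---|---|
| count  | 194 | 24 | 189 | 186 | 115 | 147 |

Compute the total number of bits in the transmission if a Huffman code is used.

2135

Build the Huffman tree bottom-up:
merge al(24) and ga(115): 139
merge 139 and th(147): 286
merge io(186) and be(189): 375
merge ep(194) and 286: 480
merge 375 and 480: 855
Total encoded bits = sum of merged weights = 139 + 286 + 375 + 480 + 855 = 2135.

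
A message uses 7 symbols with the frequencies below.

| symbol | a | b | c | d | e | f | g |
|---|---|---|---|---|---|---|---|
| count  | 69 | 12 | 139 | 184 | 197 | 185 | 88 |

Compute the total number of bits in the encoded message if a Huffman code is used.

Build the Huffman tree bottom-up:
combine b(12), a(69) → 81
combine 81, g(88) → 169
combine c(139), 169 → 308
combine d(184), f(185) → 369
combine e(197), 308 → 505
combine 369, 505 → 874
Total encoded bits = sum of merged weights = 81 + 169 + 308 + 369 + 505 + 874 = 2306.

2306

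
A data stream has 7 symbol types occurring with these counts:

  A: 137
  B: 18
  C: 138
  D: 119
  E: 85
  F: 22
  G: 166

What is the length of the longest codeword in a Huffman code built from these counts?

Merge the two lowest-weight nodes at each step:
B(18) + F(22) → 40
40 + E(85) → 125
D(119) + 125 → 244
A(137) + C(138) → 275
G(166) + 244 → 410
275 + 410 → 685
The rarest symbols sit at the bottom; the longest codeword is 5 bits.

5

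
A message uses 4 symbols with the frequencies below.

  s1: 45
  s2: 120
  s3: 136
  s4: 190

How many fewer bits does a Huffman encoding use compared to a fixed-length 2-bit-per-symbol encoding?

Fixed-length: 2 bits × 491 symbols = 982 bits.
Huffman merges:
s1(45) + s2(120) → 165
s3(136) + 165 → 301
s4(190) + 301 → 491
Huffman total = 165 + 301 + 491 = 957 bits.
Saving = 982 − 957 = 25 bits.

25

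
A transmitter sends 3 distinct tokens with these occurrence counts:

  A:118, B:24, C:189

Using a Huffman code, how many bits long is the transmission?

Greedily combine the two least-frequent nodes:
merge B(24) and A(118): 142
merge 142 and C(189): 331
The encoded length is the sum of every internal node's weight: 142 + 331 = 473 bits.

473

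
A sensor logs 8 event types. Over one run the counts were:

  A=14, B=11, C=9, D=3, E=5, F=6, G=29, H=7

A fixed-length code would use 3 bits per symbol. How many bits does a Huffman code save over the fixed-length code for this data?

22

Fixed-length: 3 bits × 84 symbols = 252 bits.
Huffman merges:
merge D(3) and E(5): 8
merge F(6) and H(7): 13
merge 8 and C(9): 17
merge B(11) and 13: 24
merge A(14) and 17: 31
merge 24 and G(29): 53
merge 31 and 53: 84
Huffman total = 8 + 13 + 17 + 24 + 31 + 53 + 84 = 230 bits.
Saving = 252 − 230 = 22 bits.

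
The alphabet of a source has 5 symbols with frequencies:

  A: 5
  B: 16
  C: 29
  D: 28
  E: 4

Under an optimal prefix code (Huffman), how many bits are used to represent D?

Build the tree from the bottom:
E(4) + A(5) → 9
9 + B(16) → 25
25 + D(28) → 53
C(29) + 53 → 82
The subtree containing D is merged 2 times, so code length = 2.

2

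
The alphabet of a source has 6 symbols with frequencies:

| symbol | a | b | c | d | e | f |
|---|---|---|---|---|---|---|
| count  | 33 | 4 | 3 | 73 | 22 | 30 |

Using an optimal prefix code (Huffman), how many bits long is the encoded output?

Merge the two smallest weights repeatedly:
merge c(3) and b(4): 7
merge 7 and e(22): 29
merge 29 and f(30): 59
merge a(33) and 59: 92
merge d(73) and 92: 165
The encoded length is the sum of every internal node's weight: 7 + 29 + 59 + 92 + 165 = 352 bits.

352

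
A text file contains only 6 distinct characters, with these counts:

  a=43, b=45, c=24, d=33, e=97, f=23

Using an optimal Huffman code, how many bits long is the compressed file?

648

Build the Huffman tree bottom-up:
merge f(23) and c(24): 47
merge d(33) and a(43): 76
merge b(45) and 47: 92
merge 76 and 92: 168
merge e(97) and 168: 265
Total encoded bits = sum of merged weights = 47 + 76 + 92 + 168 + 265 = 648.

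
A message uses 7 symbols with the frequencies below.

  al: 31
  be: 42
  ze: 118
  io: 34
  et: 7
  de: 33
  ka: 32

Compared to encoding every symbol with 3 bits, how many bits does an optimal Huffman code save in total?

133

Fixed-length: 3 bits × 297 symbols = 891 bits.
Huffman merges:
combine et(7), al(31) → 38
combine ka(32), de(33) → 65
combine io(34), 38 → 72
combine be(42), 65 → 107
combine 72, 107 → 179
combine ze(118), 179 → 297
Huffman total = 38 + 65 + 72 + 107 + 179 + 297 = 758 bits.
Saving = 891 − 758 = 133 bits.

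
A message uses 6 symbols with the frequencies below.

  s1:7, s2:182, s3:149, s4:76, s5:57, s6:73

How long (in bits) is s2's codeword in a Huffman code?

Repeatedly merge the two smallest:
combine s1(7), s5(57) → 64
combine 64, s6(73) → 137
combine s4(76), 137 → 213
combine s3(149), s2(182) → 331
combine 213, 331 → 544
s2 sits 2 levels below the root, so its codeword is 2 bits.

2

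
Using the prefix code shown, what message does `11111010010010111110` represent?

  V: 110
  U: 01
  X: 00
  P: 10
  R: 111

RVPUXPRV

Read left to right; each codeword is recognised as soon as it completes (prefix code):
  111→R | 110→V | 10→P | 01→U | 00→X | 10→P | 111→R | 110→V
Decoded message: RVPUXPRV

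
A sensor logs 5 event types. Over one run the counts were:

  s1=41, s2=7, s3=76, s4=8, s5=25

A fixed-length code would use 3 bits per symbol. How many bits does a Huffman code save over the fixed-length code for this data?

178

Fixed-length: 3 bits × 157 symbols = 471 bits.
Huffman merges:
s2(7) + s4(8) → 15
15 + s5(25) → 40
40 + s1(41) → 81
s3(76) + 81 → 157
Huffman total = 15 + 40 + 81 + 157 = 293 bits.
Saving = 471 − 293 = 178 bits.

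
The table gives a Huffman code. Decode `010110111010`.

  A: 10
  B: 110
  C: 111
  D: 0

Read left to right; each codeword is recognised as soon as it completes (prefix code):
  0→D | 10→A | 110→B | 111→C | 0→D | 10→A
Decoded message: DABCDA

DABCDA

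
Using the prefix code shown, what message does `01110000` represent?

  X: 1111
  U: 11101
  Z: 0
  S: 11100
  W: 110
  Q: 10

Read left to right; each codeword is recognised as soon as it completes (prefix code):
  0→Z | 11100→S | 0→Z | 0→Z
Decoded message: ZSZZ

ZSZZ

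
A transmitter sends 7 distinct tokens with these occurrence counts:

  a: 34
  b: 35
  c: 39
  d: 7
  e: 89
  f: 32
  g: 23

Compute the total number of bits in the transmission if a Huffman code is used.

679

Build the Huffman tree bottom-up:
merge d(7) and g(23): 30
merge 30 and f(32): 62
merge a(34) and b(35): 69
merge c(39) and 62: 101
merge 69 and e(89): 158
merge 101 and 158: 259
The encoded length is the sum of every internal node's weight: 30 + 62 + 69 + 101 + 158 + 259 = 679 bits.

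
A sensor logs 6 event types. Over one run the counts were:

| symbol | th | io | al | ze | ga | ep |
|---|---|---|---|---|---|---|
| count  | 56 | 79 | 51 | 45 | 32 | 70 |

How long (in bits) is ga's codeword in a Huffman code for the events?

Repeatedly merge the two smallest:
combine ga(32), ze(45) → 77
combine al(51), th(56) → 107
combine ep(70), 77 → 147
combine io(79), 107 → 186
combine 147, 186 → 333
The subtree containing ga is merged 3 times, so code length = 3.

3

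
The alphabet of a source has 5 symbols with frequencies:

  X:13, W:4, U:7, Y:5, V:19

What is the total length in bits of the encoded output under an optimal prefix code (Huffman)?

Build the Huffman tree bottom-up:
merge W(4) and Y(5): 9
merge U(7) and 9: 16
merge X(13) and 16: 29
merge V(19) and 29: 48
The encoded length is the sum of every internal node's weight: 9 + 16 + 29 + 48 = 102 bits.

102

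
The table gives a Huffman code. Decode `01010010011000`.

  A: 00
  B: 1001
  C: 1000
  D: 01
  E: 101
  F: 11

Read left to right; each codeword is recognised as soon as it completes (prefix code):
  01→D | 01→D | 00→A | 1001→B | 1000→C
Decoded message: DDABC

DDABC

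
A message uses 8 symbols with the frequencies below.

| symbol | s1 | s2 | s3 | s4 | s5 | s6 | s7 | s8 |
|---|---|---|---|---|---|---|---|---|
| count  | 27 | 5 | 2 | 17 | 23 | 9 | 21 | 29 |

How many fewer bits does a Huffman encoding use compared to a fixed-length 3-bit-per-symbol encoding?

Fixed-length: 3 bits × 133 symbols = 399 bits.
Huffman merges:
combine s3(2), s2(5) → 7
combine 7, s6(9) → 16
combine 16, s4(17) → 33
combine s7(21), s5(23) → 44
combine s1(27), s8(29) → 56
combine 33, 44 → 77
combine 56, 77 → 133
Huffman total = 7 + 16 + 33 + 44 + 56 + 77 + 133 = 366 bits.
Saving = 399 − 366 = 33 bits.

33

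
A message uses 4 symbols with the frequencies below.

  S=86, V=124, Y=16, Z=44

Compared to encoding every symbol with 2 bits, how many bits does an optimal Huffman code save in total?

64

Fixed-length: 2 bits × 270 symbols = 540 bits.
Huffman merges:
combine Y(16), Z(44) → 60
combine 60, S(86) → 146
combine V(124), 146 → 270
Huffman total = 60 + 146 + 270 = 476 bits.
Saving = 540 − 476 = 64 bits.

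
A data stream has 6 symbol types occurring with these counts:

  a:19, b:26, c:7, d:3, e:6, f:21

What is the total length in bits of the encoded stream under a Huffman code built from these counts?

189

Merge the two smallest weights repeatedly:
combine d(3), e(6) → 9
combine c(7), 9 → 16
combine 16, a(19) → 35
combine f(21), b(26) → 47
combine 35, 47 → 82
The encoded length is the sum of every internal node's weight: 9 + 16 + 35 + 47 + 82 = 189 bits.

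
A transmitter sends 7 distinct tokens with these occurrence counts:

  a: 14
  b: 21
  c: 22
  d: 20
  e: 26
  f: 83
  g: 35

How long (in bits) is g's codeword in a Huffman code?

Huffman merges, smallest pair first:
a(14) + d(20) → 34
b(21) + c(22) → 43
e(26) + 34 → 60
g(35) + 43 → 78
60 + 78 → 138
f(83) + 138 → 221
g sits 3 levels below the root, so its codeword is 3 bits.

3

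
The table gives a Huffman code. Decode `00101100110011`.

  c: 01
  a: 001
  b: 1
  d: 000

acbabab

Read left to right; each codeword is recognised as soon as it completes (prefix code):
  001→a | 01→c | 1→b | 001→a | 1→b | 001→a | 1→b
Decoded message: acbabab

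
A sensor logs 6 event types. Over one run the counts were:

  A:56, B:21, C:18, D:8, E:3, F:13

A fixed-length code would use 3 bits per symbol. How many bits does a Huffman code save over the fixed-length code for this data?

Fixed-length: 3 bits × 119 symbols = 357 bits.
Huffman merges:
E(3) + D(8) → 11
11 + F(13) → 24
C(18) + B(21) → 39
24 + 39 → 63
A(56) + 63 → 119
Huffman total = 11 + 24 + 39 + 63 + 119 = 256 bits.
Saving = 357 − 256 = 101 bits.

101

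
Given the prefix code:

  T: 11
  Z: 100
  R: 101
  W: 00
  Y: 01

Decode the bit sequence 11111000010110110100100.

TTZWRRRWZ

Read left to right; each codeword is recognised as soon as it completes (prefix code):
  11→T | 11→T | 100→Z | 00→W | 101→R | 101→R | 101→R | 00→W | 100→Z
Decoded message: TTZWRRRWZ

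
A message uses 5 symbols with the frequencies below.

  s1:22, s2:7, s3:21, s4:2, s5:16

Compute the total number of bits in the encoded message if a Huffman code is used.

145

Merge the two smallest weights repeatedly:
combine s4(2), s2(7) → 9
combine 9, s5(16) → 25
combine s3(21), s1(22) → 43
combine 25, 43 → 68
The encoded length is the sum of every internal node's weight: 9 + 25 + 43 + 68 = 145 bits.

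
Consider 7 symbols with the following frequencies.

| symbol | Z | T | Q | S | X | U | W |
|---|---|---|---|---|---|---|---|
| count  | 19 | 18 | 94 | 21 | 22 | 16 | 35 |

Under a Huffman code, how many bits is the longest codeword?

Merge the two lowest-weight nodes at each step:
combine U(16), T(18) → 34
combine Z(19), S(21) → 40
combine X(22), 34 → 56
combine W(35), 40 → 75
combine 56, 75 → 131
combine Q(94), 131 → 225
Maximum depth reached is 4.

4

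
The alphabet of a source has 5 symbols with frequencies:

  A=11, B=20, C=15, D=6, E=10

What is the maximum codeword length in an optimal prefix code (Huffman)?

Merge the two lowest-weight nodes at each step:
D(6) + E(10) → 16
A(11) + C(15) → 26
16 + B(20) → 36
26 + 36 → 62
Maximum depth reached is 3.

3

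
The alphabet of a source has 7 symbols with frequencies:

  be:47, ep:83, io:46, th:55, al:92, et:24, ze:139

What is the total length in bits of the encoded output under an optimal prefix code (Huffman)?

Build the Huffman tree bottom-up:
et(24) + io(46) → 70
be(47) + th(55) → 102
70 + ep(83) → 153
al(92) + 102 → 194
ze(139) + 153 → 292
194 + 292 → 486
The encoded length is the sum of every internal node's weight: 70 + 102 + 153 + 194 + 292 + 486 = 1297 bits.

1297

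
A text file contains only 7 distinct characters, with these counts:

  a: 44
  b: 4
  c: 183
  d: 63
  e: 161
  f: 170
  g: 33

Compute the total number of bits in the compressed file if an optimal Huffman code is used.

1578

Build the Huffman tree bottom-up:
b(4) + g(33) → 37
37 + a(44) → 81
d(63) + 81 → 144
144 + e(161) → 305
f(170) + c(183) → 353
305 + 353 → 658
Each symbol's bit-cost is frequency × depth; summing gives 1578 bits (equivalently 37 + 81 + 144 + 305 + 353 + 658).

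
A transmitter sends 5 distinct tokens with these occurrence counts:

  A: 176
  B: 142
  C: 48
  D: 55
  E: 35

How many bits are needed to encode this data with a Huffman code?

957

Merge the two smallest weights repeatedly:
E(35) + C(48) → 83
D(55) + 83 → 138
138 + B(142) → 280
A(176) + 280 → 456
The encoded length is the sum of every internal node's weight: 83 + 138 + 280 + 456 = 957 bits.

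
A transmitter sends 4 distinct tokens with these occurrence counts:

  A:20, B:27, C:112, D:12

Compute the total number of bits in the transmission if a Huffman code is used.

262

Merge the two smallest weights repeatedly:
D(12) + A(20) → 32
B(27) + 32 → 59
59 + C(112) → 171
Each symbol's bit-cost is frequency × depth; summing gives 262 bits (equivalently 32 + 59 + 171).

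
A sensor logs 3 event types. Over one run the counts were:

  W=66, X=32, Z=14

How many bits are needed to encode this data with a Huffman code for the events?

Build the Huffman tree bottom-up:
Z(14) + X(32) → 46
46 + W(66) → 112
Each symbol's bit-cost is frequency × depth; summing gives 158 bits (equivalently 46 + 112).

158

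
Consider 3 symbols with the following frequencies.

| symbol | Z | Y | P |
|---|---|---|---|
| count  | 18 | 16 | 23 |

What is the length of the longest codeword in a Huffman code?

Merge the two lowest-weight nodes at each step:
merge Y(16) and Z(18): 34
merge P(23) and 34: 57
The first pair merged (Y, Z) ends up deepest, at depth 2.

2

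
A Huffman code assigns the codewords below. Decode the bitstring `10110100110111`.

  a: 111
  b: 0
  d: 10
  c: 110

dcdbca

Read left to right; each codeword is recognised as soon as it completes (prefix code):
  10→d | 110→c | 10→d | 0→b | 110→c | 111→a
Decoded message: dcdbca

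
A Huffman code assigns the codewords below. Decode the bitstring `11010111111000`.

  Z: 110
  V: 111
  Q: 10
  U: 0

Read left to right; each codeword is recognised as soon as it completes (prefix code):
  110→Z | 10→Q | 111→V | 111→V | 0→U | 0→U | 0→U
Decoded message: ZQVVUUU

ZQVVUUU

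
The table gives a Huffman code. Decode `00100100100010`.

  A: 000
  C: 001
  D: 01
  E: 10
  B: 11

Read left to right; each codeword is recognised as soon as it completes (prefix code):
  001→C | 001→C | 001→C | 000→A | 10→E
Decoded message: CCCAE

CCCAE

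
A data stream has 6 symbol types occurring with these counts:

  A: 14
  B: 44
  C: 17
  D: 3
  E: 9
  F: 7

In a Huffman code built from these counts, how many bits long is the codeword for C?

Huffman merges, smallest pair first:
D(3) + F(7) → 10
E(9) + 10 → 19
A(14) + C(17) → 31
19 + 31 → 50
B(44) + 50 → 94
The subtree containing C is merged 3 times, so code length = 3.

3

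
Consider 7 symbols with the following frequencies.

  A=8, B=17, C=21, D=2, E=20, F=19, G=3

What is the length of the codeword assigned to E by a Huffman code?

Repeatedly merge the two smallest:
combine D(2), G(3) → 5
combine 5, A(8) → 13
combine 13, B(17) → 30
combine F(19), E(20) → 39
combine C(21), 30 → 51
combine 39, 51 → 90
E's leaf is at depth 2, giving a 2-bit codeword.

2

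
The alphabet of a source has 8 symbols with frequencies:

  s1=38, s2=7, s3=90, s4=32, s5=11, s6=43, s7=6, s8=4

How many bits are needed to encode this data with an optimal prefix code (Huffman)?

Build the Huffman tree bottom-up:
combine s8(4), s7(6) → 10
combine s2(7), 10 → 17
combine s5(11), 17 → 28
combine 28, s4(32) → 60
combine s1(38), s6(43) → 81
combine 60, 81 → 141
combine s3(90), 141 → 231
The encoded length is the sum of every internal node's weight: 10 + 17 + 28 + 60 + 81 + 141 + 231 = 568 bits.

568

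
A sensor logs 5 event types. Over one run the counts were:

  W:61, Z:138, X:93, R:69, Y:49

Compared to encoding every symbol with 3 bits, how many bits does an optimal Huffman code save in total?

300

Fixed-length: 3 bits × 410 symbols = 1230 bits.
Huffman merges:
Y(49) + W(61) → 110
R(69) + X(93) → 162
110 + Z(138) → 248
162 + 248 → 410
Huffman total = 110 + 162 + 248 + 410 = 930 bits.
Saving = 1230 − 930 = 300 bits.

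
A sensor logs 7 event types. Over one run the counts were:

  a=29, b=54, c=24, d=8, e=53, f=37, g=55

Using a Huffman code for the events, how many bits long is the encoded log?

703

Greedily combine the two least-frequent nodes:
merge d(8) and c(24): 32
merge a(29) and 32: 61
merge f(37) and e(53): 90
merge b(54) and g(55): 109
merge 61 and 90: 151
merge 109 and 151: 260
Each symbol's bit-cost is frequency × depth; summing gives 703 bits (equivalently 32 + 61 + 90 + 109 + 151 + 260).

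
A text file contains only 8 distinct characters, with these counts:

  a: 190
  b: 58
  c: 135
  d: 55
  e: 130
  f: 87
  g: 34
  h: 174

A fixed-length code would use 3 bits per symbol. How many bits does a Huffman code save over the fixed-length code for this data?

Fixed-length: 3 bits × 863 symbols = 2589 bits.
Huffman merges:
g(34) + d(55) → 89
b(58) + f(87) → 145
89 + e(130) → 219
c(135) + 145 → 280
h(174) + a(190) → 364
219 + 280 → 499
364 + 499 → 863
Huffman total = 89 + 145 + 219 + 280 + 364 + 499 + 863 = 2459 bits.
Saving = 2589 − 2459 = 130 bits.

130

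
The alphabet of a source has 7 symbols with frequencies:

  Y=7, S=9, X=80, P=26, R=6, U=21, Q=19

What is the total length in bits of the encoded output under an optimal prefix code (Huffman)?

Greedily combine the two least-frequent nodes:
R(6) + Y(7) → 13
S(9) + 13 → 22
Q(19) + U(21) → 40
22 + P(26) → 48
40 + 48 → 88
X(80) + 88 → 168
The encoded length is the sum of every internal node's weight: 13 + 22 + 40 + 48 + 88 + 168 = 379 bits.

379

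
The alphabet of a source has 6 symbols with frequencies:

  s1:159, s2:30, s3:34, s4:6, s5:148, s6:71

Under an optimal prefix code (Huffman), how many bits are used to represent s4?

5

Huffman merges, smallest pair first:
merge s4(6) and s2(30): 36
merge s3(34) and 36: 70
merge 70 and s6(71): 141
merge 141 and s5(148): 289
merge s1(159) and 289: 448
s4's leaf is at depth 5, giving a 5-bit codeword.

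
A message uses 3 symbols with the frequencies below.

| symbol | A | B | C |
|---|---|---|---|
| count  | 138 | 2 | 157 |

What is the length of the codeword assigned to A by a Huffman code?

Huffman merges, smallest pair first:
merge B(2) and A(138): 140
merge 140 and C(157): 297
A sits 2 levels below the root, so its codeword is 2 bits.

2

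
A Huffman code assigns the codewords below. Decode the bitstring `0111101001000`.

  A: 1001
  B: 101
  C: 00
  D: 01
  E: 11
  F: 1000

DEBCF

Read left to right; each codeword is recognised as soon as it completes (prefix code):
  01→D | 11→E | 101→B | 00→C | 1000→F
Decoded message: DEBCF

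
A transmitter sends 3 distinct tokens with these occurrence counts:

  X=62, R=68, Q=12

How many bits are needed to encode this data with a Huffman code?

216

Greedily combine the two least-frequent nodes:
Q(12) + X(62) → 74
R(68) + 74 → 142
Total encoded bits = sum of merged weights = 74 + 142 = 216.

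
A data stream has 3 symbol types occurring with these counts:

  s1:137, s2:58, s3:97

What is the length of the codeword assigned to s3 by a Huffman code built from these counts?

Build the tree from the bottom:
combine s2(58), s3(97) → 155
combine s1(137), 155 → 292
s3's leaf is at depth 2, giving a 2-bit codeword.

2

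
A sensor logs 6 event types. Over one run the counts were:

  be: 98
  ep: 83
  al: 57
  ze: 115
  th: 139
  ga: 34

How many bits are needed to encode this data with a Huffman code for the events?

1317

Greedily combine the two least-frequent nodes:
merge ga(34) and al(57): 91
merge ep(83) and 91: 174
merge be(98) and ze(115): 213
merge th(139) and 174: 313
merge 213 and 313: 526
The encoded length is the sum of every internal node's weight: 91 + 174 + 213 + 313 + 526 = 1317 bits.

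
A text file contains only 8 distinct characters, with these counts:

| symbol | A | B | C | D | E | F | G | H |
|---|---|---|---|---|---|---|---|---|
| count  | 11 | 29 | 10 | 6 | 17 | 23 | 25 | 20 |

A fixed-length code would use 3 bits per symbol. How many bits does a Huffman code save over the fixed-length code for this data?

13

Fixed-length: 3 bits × 141 symbols = 423 bits.
Huffman merges:
merge D(6) and C(10): 16
merge A(11) and 16: 27
merge E(17) and H(20): 37
merge F(23) and G(25): 48
merge 27 and B(29): 56
merge 37 and 48: 85
merge 56 and 85: 141
Huffman total = 16 + 27 + 37 + 48 + 56 + 85 + 141 = 410 bits.
Saving = 423 − 410 = 13 bits.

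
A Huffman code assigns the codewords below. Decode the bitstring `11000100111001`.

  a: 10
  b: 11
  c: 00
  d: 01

Read left to right; each codeword is recognised as soon as it completes (prefix code):
  11→b | 00→c | 01→d | 00→c | 11→b | 10→a | 01→d
Decoded message: bcdcbad

bcdcbad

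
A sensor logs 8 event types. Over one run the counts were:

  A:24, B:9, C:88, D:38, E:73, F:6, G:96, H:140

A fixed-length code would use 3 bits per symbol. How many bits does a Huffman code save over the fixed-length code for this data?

193

Fixed-length: 3 bits × 474 symbols = 1422 bits.
Huffman merges:
F(6) + B(9) → 15
15 + A(24) → 39
D(38) + 39 → 77
E(73) + 77 → 150
C(88) + G(96) → 184
H(140) + 150 → 290
184 + 290 → 474
Huffman total = 15 + 39 + 77 + 150 + 184 + 290 + 474 = 1229 bits.
Saving = 1422 − 1229 = 193 bits.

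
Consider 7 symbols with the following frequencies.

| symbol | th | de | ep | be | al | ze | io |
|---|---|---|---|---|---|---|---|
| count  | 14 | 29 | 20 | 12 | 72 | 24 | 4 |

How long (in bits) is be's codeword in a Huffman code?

5

Repeatedly merge the two smallest:
merge io(4) and be(12): 16
merge th(14) and 16: 30
merge ep(20) and ze(24): 44
merge de(29) and 30: 59
merge 44 and 59: 103
merge al(72) and 103: 175
be's leaf is at depth 5, giving a 5-bit codeword.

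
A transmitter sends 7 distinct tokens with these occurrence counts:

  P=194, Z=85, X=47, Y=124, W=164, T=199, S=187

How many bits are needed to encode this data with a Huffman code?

Merge the two smallest weights repeatedly:
combine X(47), Z(85) → 132
combine Y(124), 132 → 256
combine W(164), S(187) → 351
combine P(194), T(199) → 393
combine 256, 351 → 607
combine 393, 607 → 1000
Each symbol's bit-cost is frequency × depth; summing gives 2739 bits (equivalently 132 + 256 + 351 + 393 + 607 + 1000).

2739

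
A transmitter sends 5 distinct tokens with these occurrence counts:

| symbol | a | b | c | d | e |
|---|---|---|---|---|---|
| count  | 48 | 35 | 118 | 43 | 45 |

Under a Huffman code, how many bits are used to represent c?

Repeatedly merge the two smallest:
combine b(35), d(43) → 78
combine e(45), a(48) → 93
combine 78, 93 → 171
combine c(118), 171 → 289
c is merged only at the final step, so code length = 1.

1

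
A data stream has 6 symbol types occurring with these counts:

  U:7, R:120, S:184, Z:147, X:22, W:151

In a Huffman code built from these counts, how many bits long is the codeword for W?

Huffman merges, smallest pair first:
merge U(7) and X(22): 29
merge 29 and R(120): 149
merge Z(147) and 149: 296
merge W(151) and S(184): 335
merge 296 and 335: 631
The subtree containing W is merged 2 times, so code length = 2.

2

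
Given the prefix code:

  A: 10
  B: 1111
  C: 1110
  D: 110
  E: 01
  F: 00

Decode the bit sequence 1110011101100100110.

CEDDEFD

Read left to right; each codeword is recognised as soon as it completes (prefix code):
  1110→C | 01→E | 110→D | 110→D | 01→E | 00→F | 110→D
Decoded message: CEDDEFD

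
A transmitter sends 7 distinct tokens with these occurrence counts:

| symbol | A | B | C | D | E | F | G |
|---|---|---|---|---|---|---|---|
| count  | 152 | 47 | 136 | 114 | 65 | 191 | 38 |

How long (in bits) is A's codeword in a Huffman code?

Build the tree from the bottom:
merge G(38) and B(47): 85
merge E(65) and 85: 150
merge D(114) and C(136): 250
merge 150 and A(152): 302
merge F(191) and 250: 441
merge 302 and 441: 743
A's leaf is at depth 2, giving a 2-bit codeword.

2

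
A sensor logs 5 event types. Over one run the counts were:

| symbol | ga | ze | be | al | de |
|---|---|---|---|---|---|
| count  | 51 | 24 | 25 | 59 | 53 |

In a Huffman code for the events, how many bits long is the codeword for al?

2

Repeatedly merge the two smallest:
combine ze(24), be(25) → 49
combine 49, ga(51) → 100
combine de(53), al(59) → 112
combine 100, 112 → 212
al sits 2 levels below the root, so its codeword is 2 bits.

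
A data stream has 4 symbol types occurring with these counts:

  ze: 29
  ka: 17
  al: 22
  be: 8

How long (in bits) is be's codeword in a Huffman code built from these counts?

3

Build the tree from the bottom:
be(8) + ka(17) → 25
al(22) + 25 → 47
ze(29) + 47 → 76
be sits 3 levels below the root, so its codeword is 3 bits.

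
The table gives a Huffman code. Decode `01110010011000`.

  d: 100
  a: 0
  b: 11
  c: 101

Read left to right; each codeword is recognised as soon as it completes (prefix code):
  0→a | 11→b | 100→d | 100→d | 11→b | 0→a | 0→a | 0→a
Decoded message: abddbaaa

abddbaaa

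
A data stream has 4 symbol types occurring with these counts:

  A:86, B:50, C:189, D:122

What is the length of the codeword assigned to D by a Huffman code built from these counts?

Repeatedly merge the two smallest:
merge B(50) and A(86): 136
merge D(122) and 136: 258
merge C(189) and 258: 447
The subtree containing D is merged 2 times, so code length = 2.

2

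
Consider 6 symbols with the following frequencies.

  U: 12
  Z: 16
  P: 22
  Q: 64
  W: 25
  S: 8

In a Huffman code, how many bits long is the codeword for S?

Build the tree from the bottom:
merge S(8) and U(12): 20
merge Z(16) and 20: 36
merge P(22) and W(25): 47
merge 36 and 47: 83
merge Q(64) and 83: 147
S's leaf is at depth 4, giving a 4-bit codeword.

4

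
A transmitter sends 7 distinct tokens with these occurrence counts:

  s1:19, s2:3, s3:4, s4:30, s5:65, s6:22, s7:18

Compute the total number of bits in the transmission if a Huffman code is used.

Greedily combine the two least-frequent nodes:
s2(3) + s3(4) → 7
7 + s7(18) → 25
s1(19) + s6(22) → 41
25 + s4(30) → 55
41 + 55 → 96
s5(65) + 96 → 161
Each symbol's bit-cost is frequency × depth; summing gives 385 bits (equivalently 7 + 25 + 41 + 55 + 96 + 161).

385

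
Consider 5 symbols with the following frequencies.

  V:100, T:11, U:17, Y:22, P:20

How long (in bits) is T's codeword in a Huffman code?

3

Huffman merges, smallest pair first:
T(11) + U(17) → 28
P(20) + Y(22) → 42
28 + 42 → 70
70 + V(100) → 170
T sits 3 levels below the root, so its codeword is 3 bits.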